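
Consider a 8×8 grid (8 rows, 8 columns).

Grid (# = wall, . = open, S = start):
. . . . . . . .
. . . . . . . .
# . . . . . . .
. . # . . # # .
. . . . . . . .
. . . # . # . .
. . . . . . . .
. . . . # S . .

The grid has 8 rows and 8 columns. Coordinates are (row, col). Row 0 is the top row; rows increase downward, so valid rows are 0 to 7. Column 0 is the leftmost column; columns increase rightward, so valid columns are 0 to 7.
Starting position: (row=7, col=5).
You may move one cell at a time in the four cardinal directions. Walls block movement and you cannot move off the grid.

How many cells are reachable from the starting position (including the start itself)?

BFS flood-fill from (row=7, col=5):
  Distance 0: (row=7, col=5)
  Distance 1: (row=6, col=5), (row=7, col=6)
  Distance 2: (row=6, col=4), (row=6, col=6), (row=7, col=7)
  Distance 3: (row=5, col=4), (row=5, col=6), (row=6, col=3), (row=6, col=7)
  Distance 4: (row=4, col=4), (row=4, col=6), (row=5, col=7), (row=6, col=2), (row=7, col=3)
  Distance 5: (row=3, col=4), (row=4, col=3), (row=4, col=5), (row=4, col=7), (row=5, col=2), (row=6, col=1), (row=7, col=2)
  Distance 6: (row=2, col=4), (row=3, col=3), (row=3, col=7), (row=4, col=2), (row=5, col=1), (row=6, col=0), (row=7, col=1)
  Distance 7: (row=1, col=4), (row=2, col=3), (row=2, col=5), (row=2, col=7), (row=4, col=1), (row=5, col=0), (row=7, col=0)
  Distance 8: (row=0, col=4), (row=1, col=3), (row=1, col=5), (row=1, col=7), (row=2, col=2), (row=2, col=6), (row=3, col=1), (row=4, col=0)
  Distance 9: (row=0, col=3), (row=0, col=5), (row=0, col=7), (row=1, col=2), (row=1, col=6), (row=2, col=1), (row=3, col=0)
  Distance 10: (row=0, col=2), (row=0, col=6), (row=1, col=1)
  Distance 11: (row=0, col=1), (row=1, col=0)
  Distance 12: (row=0, col=0)
Total reachable: 57 (grid has 57 open cells total)

Answer: Reachable cells: 57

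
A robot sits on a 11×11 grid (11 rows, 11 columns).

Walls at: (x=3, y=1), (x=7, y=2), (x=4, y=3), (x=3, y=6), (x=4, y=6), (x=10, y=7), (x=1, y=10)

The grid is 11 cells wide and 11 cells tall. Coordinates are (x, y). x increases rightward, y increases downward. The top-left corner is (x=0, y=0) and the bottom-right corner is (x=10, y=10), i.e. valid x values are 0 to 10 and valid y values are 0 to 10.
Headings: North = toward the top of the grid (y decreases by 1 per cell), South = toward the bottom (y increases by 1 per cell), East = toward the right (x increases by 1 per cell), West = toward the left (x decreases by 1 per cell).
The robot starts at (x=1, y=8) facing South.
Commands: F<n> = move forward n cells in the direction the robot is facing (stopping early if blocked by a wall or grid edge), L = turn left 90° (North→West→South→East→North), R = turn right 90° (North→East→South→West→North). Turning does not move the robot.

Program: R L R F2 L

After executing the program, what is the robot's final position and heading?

Start: (x=1, y=8), facing South
  R: turn right, now facing West
  L: turn left, now facing South
  R: turn right, now facing West
  F2: move forward 1/2 (blocked), now at (x=0, y=8)
  L: turn left, now facing South
Final: (x=0, y=8), facing South

Answer: Final position: (x=0, y=8), facing South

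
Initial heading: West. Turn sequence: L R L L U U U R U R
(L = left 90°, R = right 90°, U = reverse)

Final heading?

Start: West
  L (left (90° counter-clockwise)) -> South
  R (right (90° clockwise)) -> West
  L (left (90° counter-clockwise)) -> South
  L (left (90° counter-clockwise)) -> East
  U (U-turn (180°)) -> West
  U (U-turn (180°)) -> East
  U (U-turn (180°)) -> West
  R (right (90° clockwise)) -> North
  U (U-turn (180°)) -> South
  R (right (90° clockwise)) -> West
Final: West

Answer: Final heading: West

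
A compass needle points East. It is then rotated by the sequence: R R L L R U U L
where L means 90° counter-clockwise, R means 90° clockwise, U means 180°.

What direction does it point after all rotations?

Answer: Final heading: East

Derivation:
Start: East
  R (right (90° clockwise)) -> South
  R (right (90° clockwise)) -> West
  L (left (90° counter-clockwise)) -> South
  L (left (90° counter-clockwise)) -> East
  R (right (90° clockwise)) -> South
  U (U-turn (180°)) -> North
  U (U-turn (180°)) -> South
  L (left (90° counter-clockwise)) -> East
Final: East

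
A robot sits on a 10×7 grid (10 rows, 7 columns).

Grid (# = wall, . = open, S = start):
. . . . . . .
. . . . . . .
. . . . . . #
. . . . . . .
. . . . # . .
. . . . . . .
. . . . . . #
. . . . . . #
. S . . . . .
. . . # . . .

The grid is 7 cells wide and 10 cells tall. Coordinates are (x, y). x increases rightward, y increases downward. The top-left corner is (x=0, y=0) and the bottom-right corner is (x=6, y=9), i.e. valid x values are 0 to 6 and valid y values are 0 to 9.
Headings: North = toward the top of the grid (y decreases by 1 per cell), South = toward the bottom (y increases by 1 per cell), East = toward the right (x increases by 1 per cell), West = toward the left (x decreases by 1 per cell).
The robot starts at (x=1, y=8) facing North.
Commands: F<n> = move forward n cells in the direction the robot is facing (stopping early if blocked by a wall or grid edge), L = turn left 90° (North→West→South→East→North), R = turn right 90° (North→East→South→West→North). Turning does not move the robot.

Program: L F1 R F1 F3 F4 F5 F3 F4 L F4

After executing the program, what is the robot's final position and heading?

Start: (x=1, y=8), facing North
  L: turn left, now facing West
  F1: move forward 1, now at (x=0, y=8)
  R: turn right, now facing North
  F1: move forward 1, now at (x=0, y=7)
  F3: move forward 3, now at (x=0, y=4)
  F4: move forward 4, now at (x=0, y=0)
  F5: move forward 0/5 (blocked), now at (x=0, y=0)
  F3: move forward 0/3 (blocked), now at (x=0, y=0)
  F4: move forward 0/4 (blocked), now at (x=0, y=0)
  L: turn left, now facing West
  F4: move forward 0/4 (blocked), now at (x=0, y=0)
Final: (x=0, y=0), facing West

Answer: Final position: (x=0, y=0), facing West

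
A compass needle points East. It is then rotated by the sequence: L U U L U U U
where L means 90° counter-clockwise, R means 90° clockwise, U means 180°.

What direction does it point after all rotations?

Answer: Final heading: East

Derivation:
Start: East
  L (left (90° counter-clockwise)) -> North
  U (U-turn (180°)) -> South
  U (U-turn (180°)) -> North
  L (left (90° counter-clockwise)) -> West
  U (U-turn (180°)) -> East
  U (U-turn (180°)) -> West
  U (U-turn (180°)) -> East
Final: East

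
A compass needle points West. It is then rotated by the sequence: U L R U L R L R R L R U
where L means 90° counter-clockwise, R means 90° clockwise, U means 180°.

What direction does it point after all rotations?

Answer: Final heading: South

Derivation:
Start: West
  U (U-turn (180°)) -> East
  L (left (90° counter-clockwise)) -> North
  R (right (90° clockwise)) -> East
  U (U-turn (180°)) -> West
  L (left (90° counter-clockwise)) -> South
  R (right (90° clockwise)) -> West
  L (left (90° counter-clockwise)) -> South
  R (right (90° clockwise)) -> West
  R (right (90° clockwise)) -> North
  L (left (90° counter-clockwise)) -> West
  R (right (90° clockwise)) -> North
  U (U-turn (180°)) -> South
Final: South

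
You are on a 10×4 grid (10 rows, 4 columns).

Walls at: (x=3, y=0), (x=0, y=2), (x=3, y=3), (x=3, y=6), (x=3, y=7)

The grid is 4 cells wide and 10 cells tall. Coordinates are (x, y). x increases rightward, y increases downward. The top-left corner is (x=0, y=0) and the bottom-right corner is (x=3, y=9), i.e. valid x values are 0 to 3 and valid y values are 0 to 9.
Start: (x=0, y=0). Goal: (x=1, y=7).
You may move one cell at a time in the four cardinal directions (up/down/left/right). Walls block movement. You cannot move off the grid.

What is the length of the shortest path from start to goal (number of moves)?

Answer: Shortest path length: 8

Derivation:
BFS from (x=0, y=0) until reaching (x=1, y=7):
  Distance 0: (x=0, y=0)
  Distance 1: (x=1, y=0), (x=0, y=1)
  Distance 2: (x=2, y=0), (x=1, y=1)
  Distance 3: (x=2, y=1), (x=1, y=2)
  Distance 4: (x=3, y=1), (x=2, y=2), (x=1, y=3)
  Distance 5: (x=3, y=2), (x=0, y=3), (x=2, y=3), (x=1, y=4)
  Distance 6: (x=0, y=4), (x=2, y=4), (x=1, y=5)
  Distance 7: (x=3, y=4), (x=0, y=5), (x=2, y=5), (x=1, y=6)
  Distance 8: (x=3, y=5), (x=0, y=6), (x=2, y=6), (x=1, y=7)  <- goal reached here
One shortest path (8 moves): (x=0, y=0) -> (x=1, y=0) -> (x=1, y=1) -> (x=1, y=2) -> (x=1, y=3) -> (x=1, y=4) -> (x=1, y=5) -> (x=1, y=6) -> (x=1, y=7)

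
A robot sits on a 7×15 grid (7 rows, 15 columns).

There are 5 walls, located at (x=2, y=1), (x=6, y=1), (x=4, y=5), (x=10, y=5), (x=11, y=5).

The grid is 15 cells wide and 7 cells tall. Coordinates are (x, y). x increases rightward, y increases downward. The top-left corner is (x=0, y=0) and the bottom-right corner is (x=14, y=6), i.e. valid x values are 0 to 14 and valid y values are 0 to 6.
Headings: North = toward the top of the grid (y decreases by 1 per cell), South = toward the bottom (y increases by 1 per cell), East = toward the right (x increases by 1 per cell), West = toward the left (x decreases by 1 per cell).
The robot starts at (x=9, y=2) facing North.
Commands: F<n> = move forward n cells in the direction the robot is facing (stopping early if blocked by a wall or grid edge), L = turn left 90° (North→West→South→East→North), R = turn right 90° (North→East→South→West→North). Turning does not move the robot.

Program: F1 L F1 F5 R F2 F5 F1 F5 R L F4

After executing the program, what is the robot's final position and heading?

Start: (x=9, y=2), facing North
  F1: move forward 1, now at (x=9, y=1)
  L: turn left, now facing West
  F1: move forward 1, now at (x=8, y=1)
  F5: move forward 1/5 (blocked), now at (x=7, y=1)
  R: turn right, now facing North
  F2: move forward 1/2 (blocked), now at (x=7, y=0)
  F5: move forward 0/5 (blocked), now at (x=7, y=0)
  F1: move forward 0/1 (blocked), now at (x=7, y=0)
  F5: move forward 0/5 (blocked), now at (x=7, y=0)
  R: turn right, now facing East
  L: turn left, now facing North
  F4: move forward 0/4 (blocked), now at (x=7, y=0)
Final: (x=7, y=0), facing North

Answer: Final position: (x=7, y=0), facing North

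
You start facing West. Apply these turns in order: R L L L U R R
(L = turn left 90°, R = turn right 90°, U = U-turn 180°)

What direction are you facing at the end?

Start: West
  R (right (90° clockwise)) -> North
  L (left (90° counter-clockwise)) -> West
  L (left (90° counter-clockwise)) -> South
  L (left (90° counter-clockwise)) -> East
  U (U-turn (180°)) -> West
  R (right (90° clockwise)) -> North
  R (right (90° clockwise)) -> East
Final: East

Answer: Final heading: East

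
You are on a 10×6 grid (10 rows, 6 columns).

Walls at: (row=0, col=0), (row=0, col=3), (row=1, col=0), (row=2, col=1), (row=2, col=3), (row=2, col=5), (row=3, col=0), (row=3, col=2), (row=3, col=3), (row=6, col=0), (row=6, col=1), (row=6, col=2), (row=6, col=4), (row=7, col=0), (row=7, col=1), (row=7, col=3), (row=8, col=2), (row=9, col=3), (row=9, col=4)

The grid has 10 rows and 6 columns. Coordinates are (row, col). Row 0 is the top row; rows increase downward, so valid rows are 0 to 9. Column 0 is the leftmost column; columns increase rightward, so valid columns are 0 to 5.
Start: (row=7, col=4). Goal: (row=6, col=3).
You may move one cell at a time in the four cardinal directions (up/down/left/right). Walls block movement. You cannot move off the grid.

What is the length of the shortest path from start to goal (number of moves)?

Answer: Shortest path length: 6

Derivation:
BFS from (row=7, col=4) until reaching (row=6, col=3):
  Distance 0: (row=7, col=4)
  Distance 1: (row=7, col=5), (row=8, col=4)
  Distance 2: (row=6, col=5), (row=8, col=3), (row=8, col=5)
  Distance 3: (row=5, col=5), (row=9, col=5)
  Distance 4: (row=4, col=5), (row=5, col=4)
  Distance 5: (row=3, col=5), (row=4, col=4), (row=5, col=3)
  Distance 6: (row=3, col=4), (row=4, col=3), (row=5, col=2), (row=6, col=3)  <- goal reached here
One shortest path (6 moves): (row=7, col=4) -> (row=7, col=5) -> (row=6, col=5) -> (row=5, col=5) -> (row=5, col=4) -> (row=5, col=3) -> (row=6, col=3)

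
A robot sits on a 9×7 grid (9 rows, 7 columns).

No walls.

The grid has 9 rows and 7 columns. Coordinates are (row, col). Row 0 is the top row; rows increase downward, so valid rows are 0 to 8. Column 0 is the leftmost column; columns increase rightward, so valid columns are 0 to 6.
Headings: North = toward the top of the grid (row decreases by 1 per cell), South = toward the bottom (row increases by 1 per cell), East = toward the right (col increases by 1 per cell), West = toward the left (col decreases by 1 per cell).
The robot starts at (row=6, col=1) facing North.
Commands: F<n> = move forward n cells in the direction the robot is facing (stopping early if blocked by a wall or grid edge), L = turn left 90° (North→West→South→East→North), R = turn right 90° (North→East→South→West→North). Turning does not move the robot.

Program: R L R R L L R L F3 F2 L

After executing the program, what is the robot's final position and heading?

Answer: Final position: (row=1, col=1), facing West

Derivation:
Start: (row=6, col=1), facing North
  R: turn right, now facing East
  L: turn left, now facing North
  R: turn right, now facing East
  R: turn right, now facing South
  L: turn left, now facing East
  L: turn left, now facing North
  R: turn right, now facing East
  L: turn left, now facing North
  F3: move forward 3, now at (row=3, col=1)
  F2: move forward 2, now at (row=1, col=1)
  L: turn left, now facing West
Final: (row=1, col=1), facing West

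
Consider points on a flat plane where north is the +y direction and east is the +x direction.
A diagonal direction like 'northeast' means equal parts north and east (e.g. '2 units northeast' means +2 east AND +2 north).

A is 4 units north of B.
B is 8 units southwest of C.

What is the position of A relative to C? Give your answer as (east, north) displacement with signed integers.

Answer: A is at (east=-8, north=-4) relative to C.

Derivation:
Place C at the origin (east=0, north=0).
  B is 8 units southwest of C: delta (east=-8, north=-8); B at (east=-8, north=-8).
  A is 4 units north of B: delta (east=+0, north=+4); A at (east=-8, north=-4).
Therefore A relative to C: (east=-8, north=-4).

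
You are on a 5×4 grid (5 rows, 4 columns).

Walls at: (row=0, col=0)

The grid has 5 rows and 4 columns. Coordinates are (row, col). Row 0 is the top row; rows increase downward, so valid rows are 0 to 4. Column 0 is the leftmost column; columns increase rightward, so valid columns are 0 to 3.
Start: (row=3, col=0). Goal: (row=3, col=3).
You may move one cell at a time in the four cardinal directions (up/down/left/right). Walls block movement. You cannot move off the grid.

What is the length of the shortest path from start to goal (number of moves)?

BFS from (row=3, col=0) until reaching (row=3, col=3):
  Distance 0: (row=3, col=0)
  Distance 1: (row=2, col=0), (row=3, col=1), (row=4, col=0)
  Distance 2: (row=1, col=0), (row=2, col=1), (row=3, col=2), (row=4, col=1)
  Distance 3: (row=1, col=1), (row=2, col=2), (row=3, col=3), (row=4, col=2)  <- goal reached here
One shortest path (3 moves): (row=3, col=0) -> (row=3, col=1) -> (row=3, col=2) -> (row=3, col=3)

Answer: Shortest path length: 3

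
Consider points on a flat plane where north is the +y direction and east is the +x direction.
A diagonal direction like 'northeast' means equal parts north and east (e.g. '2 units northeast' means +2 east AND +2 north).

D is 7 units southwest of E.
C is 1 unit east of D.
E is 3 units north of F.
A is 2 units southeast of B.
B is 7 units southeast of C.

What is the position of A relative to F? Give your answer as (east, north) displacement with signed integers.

Answer: A is at (east=3, north=-13) relative to F.

Derivation:
Place F at the origin (east=0, north=0).
  E is 3 units north of F: delta (east=+0, north=+3); E at (east=0, north=3).
  D is 7 units southwest of E: delta (east=-7, north=-7); D at (east=-7, north=-4).
  C is 1 unit east of D: delta (east=+1, north=+0); C at (east=-6, north=-4).
  B is 7 units southeast of C: delta (east=+7, north=-7); B at (east=1, north=-11).
  A is 2 units southeast of B: delta (east=+2, north=-2); A at (east=3, north=-13).
Therefore A relative to F: (east=3, north=-13).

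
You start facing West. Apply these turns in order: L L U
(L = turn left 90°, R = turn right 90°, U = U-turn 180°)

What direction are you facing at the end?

Answer: Final heading: West

Derivation:
Start: West
  L (left (90° counter-clockwise)) -> South
  L (left (90° counter-clockwise)) -> East
  U (U-turn (180°)) -> West
Final: West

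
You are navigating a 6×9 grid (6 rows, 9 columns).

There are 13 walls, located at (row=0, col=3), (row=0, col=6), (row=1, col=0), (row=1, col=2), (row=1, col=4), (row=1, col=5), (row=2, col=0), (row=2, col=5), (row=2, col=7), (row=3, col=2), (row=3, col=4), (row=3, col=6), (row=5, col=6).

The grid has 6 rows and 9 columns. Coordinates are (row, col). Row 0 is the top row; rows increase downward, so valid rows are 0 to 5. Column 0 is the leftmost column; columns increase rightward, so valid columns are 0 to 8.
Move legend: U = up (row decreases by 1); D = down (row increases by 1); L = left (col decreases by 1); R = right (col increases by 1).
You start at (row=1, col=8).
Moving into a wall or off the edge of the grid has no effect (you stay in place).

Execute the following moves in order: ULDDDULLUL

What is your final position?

Answer: Final position: (row=0, col=7)

Derivation:
Start: (row=1, col=8)
  U (up): (row=1, col=8) -> (row=0, col=8)
  L (left): (row=0, col=8) -> (row=0, col=7)
  D (down): (row=0, col=7) -> (row=1, col=7)
  D (down): blocked, stay at (row=1, col=7)
  D (down): blocked, stay at (row=1, col=7)
  U (up): (row=1, col=7) -> (row=0, col=7)
  L (left): blocked, stay at (row=0, col=7)
  L (left): blocked, stay at (row=0, col=7)
  U (up): blocked, stay at (row=0, col=7)
  L (left): blocked, stay at (row=0, col=7)
Final: (row=0, col=7)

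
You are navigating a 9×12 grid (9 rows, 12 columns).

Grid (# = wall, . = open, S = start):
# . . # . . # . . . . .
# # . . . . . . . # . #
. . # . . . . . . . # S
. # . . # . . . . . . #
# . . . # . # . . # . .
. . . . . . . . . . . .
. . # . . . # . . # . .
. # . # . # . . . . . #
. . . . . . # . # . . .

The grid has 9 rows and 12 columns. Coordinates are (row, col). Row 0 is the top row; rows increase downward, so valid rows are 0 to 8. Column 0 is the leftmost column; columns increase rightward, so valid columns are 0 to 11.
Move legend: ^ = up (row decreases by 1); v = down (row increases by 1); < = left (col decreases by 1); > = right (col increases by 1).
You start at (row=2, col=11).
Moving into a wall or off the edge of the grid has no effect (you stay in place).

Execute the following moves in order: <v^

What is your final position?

Answer: Final position: (row=2, col=11)

Derivation:
Start: (row=2, col=11)
  < (left): blocked, stay at (row=2, col=11)
  v (down): blocked, stay at (row=2, col=11)
  ^ (up): blocked, stay at (row=2, col=11)
Final: (row=2, col=11)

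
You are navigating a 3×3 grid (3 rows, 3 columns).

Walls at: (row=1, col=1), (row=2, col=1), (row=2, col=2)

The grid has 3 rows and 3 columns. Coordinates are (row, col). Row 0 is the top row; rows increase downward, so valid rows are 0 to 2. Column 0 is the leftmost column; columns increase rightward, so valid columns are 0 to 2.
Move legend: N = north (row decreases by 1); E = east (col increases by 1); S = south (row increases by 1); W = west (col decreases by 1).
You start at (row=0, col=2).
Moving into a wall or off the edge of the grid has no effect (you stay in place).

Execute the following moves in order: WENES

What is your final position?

Answer: Final position: (row=1, col=2)

Derivation:
Start: (row=0, col=2)
  W (west): (row=0, col=2) -> (row=0, col=1)
  E (east): (row=0, col=1) -> (row=0, col=2)
  N (north): blocked, stay at (row=0, col=2)
  E (east): blocked, stay at (row=0, col=2)
  S (south): (row=0, col=2) -> (row=1, col=2)
Final: (row=1, col=2)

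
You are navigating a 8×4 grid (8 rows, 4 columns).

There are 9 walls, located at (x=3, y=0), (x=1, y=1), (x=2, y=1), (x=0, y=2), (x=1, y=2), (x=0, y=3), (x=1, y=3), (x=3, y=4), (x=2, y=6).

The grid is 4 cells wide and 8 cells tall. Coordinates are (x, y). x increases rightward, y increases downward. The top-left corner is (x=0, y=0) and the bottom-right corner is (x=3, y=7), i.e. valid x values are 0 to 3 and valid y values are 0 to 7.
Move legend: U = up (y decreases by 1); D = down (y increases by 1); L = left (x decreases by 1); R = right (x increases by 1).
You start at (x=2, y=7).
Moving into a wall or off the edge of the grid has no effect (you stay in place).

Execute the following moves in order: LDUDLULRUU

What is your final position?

Answer: Final position: (x=1, y=4)

Derivation:
Start: (x=2, y=7)
  L (left): (x=2, y=7) -> (x=1, y=7)
  D (down): blocked, stay at (x=1, y=7)
  U (up): (x=1, y=7) -> (x=1, y=6)
  D (down): (x=1, y=6) -> (x=1, y=7)
  L (left): (x=1, y=7) -> (x=0, y=7)
  U (up): (x=0, y=7) -> (x=0, y=6)
  L (left): blocked, stay at (x=0, y=6)
  R (right): (x=0, y=6) -> (x=1, y=6)
  U (up): (x=1, y=6) -> (x=1, y=5)
  U (up): (x=1, y=5) -> (x=1, y=4)
Final: (x=1, y=4)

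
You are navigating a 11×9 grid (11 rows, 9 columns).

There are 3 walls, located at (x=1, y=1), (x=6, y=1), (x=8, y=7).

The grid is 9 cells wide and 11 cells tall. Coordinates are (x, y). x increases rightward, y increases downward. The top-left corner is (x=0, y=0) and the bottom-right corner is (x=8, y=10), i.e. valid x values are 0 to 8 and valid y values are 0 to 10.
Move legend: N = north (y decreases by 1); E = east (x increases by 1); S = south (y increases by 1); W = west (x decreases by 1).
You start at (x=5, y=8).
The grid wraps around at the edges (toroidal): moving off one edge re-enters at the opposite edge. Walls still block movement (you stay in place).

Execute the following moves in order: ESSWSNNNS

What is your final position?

Start: (x=5, y=8)
  E (east): (x=5, y=8) -> (x=6, y=8)
  S (south): (x=6, y=8) -> (x=6, y=9)
  S (south): (x=6, y=9) -> (x=6, y=10)
  W (west): (x=6, y=10) -> (x=5, y=10)
  S (south): (x=5, y=10) -> (x=5, y=0)
  N (north): (x=5, y=0) -> (x=5, y=10)
  N (north): (x=5, y=10) -> (x=5, y=9)
  N (north): (x=5, y=9) -> (x=5, y=8)
  S (south): (x=5, y=8) -> (x=5, y=9)
Final: (x=5, y=9)

Answer: Final position: (x=5, y=9)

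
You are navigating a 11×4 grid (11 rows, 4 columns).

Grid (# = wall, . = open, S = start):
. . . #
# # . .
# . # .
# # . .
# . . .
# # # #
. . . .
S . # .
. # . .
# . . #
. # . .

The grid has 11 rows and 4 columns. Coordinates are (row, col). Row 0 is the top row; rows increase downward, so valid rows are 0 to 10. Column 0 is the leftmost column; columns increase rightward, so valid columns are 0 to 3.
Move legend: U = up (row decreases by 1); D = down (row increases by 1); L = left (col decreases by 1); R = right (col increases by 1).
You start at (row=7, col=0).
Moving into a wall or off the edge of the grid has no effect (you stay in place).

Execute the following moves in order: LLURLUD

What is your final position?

Start: (row=7, col=0)
  L (left): blocked, stay at (row=7, col=0)
  L (left): blocked, stay at (row=7, col=0)
  U (up): (row=7, col=0) -> (row=6, col=0)
  R (right): (row=6, col=0) -> (row=6, col=1)
  L (left): (row=6, col=1) -> (row=6, col=0)
  U (up): blocked, stay at (row=6, col=0)
  D (down): (row=6, col=0) -> (row=7, col=0)
Final: (row=7, col=0)

Answer: Final position: (row=7, col=0)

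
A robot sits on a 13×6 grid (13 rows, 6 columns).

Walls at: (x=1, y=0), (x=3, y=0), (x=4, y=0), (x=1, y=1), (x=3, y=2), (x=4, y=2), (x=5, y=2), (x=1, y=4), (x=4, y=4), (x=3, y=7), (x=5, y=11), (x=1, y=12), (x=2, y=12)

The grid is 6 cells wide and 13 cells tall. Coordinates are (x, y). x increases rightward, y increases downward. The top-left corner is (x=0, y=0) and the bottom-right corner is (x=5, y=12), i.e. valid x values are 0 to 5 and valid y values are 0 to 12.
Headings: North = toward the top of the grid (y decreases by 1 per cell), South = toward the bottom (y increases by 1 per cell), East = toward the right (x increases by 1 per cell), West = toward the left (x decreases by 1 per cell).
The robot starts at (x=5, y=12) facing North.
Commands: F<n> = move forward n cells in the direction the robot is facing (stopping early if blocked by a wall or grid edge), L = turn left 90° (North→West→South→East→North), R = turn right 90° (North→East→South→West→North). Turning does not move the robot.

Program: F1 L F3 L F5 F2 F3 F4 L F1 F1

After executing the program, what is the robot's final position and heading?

Answer: Final position: (x=5, y=12), facing East

Derivation:
Start: (x=5, y=12), facing North
  F1: move forward 0/1 (blocked), now at (x=5, y=12)
  L: turn left, now facing West
  F3: move forward 2/3 (blocked), now at (x=3, y=12)
  L: turn left, now facing South
  F5: move forward 0/5 (blocked), now at (x=3, y=12)
  F2: move forward 0/2 (blocked), now at (x=3, y=12)
  F3: move forward 0/3 (blocked), now at (x=3, y=12)
  F4: move forward 0/4 (blocked), now at (x=3, y=12)
  L: turn left, now facing East
  F1: move forward 1, now at (x=4, y=12)
  F1: move forward 1, now at (x=5, y=12)
Final: (x=5, y=12), facing East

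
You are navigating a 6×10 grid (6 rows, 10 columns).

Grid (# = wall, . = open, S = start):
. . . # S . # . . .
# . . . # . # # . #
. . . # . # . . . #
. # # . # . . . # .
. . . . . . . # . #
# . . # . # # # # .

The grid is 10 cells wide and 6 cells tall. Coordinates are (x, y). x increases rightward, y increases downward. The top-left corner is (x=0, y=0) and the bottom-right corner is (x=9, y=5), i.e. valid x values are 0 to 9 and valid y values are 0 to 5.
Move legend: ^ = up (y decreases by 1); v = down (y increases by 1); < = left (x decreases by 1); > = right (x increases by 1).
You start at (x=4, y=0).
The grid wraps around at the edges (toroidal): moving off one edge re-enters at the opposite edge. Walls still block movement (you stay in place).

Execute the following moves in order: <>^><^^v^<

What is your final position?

Start: (x=4, y=0)
  < (left): blocked, stay at (x=4, y=0)
  > (right): (x=4, y=0) -> (x=5, y=0)
  ^ (up): blocked, stay at (x=5, y=0)
  > (right): blocked, stay at (x=5, y=0)
  < (left): (x=5, y=0) -> (x=4, y=0)
  ^ (up): (x=4, y=0) -> (x=4, y=5)
  ^ (up): (x=4, y=5) -> (x=4, y=4)
  v (down): (x=4, y=4) -> (x=4, y=5)
  ^ (up): (x=4, y=5) -> (x=4, y=4)
  < (left): (x=4, y=4) -> (x=3, y=4)
Final: (x=3, y=4)

Answer: Final position: (x=3, y=4)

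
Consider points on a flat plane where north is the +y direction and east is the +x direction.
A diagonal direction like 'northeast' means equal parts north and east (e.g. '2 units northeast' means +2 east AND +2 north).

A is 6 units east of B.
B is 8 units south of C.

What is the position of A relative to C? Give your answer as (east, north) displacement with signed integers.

Place C at the origin (east=0, north=0).
  B is 8 units south of C: delta (east=+0, north=-8); B at (east=0, north=-8).
  A is 6 units east of B: delta (east=+6, north=+0); A at (east=6, north=-8).
Therefore A relative to C: (east=6, north=-8).

Answer: A is at (east=6, north=-8) relative to C.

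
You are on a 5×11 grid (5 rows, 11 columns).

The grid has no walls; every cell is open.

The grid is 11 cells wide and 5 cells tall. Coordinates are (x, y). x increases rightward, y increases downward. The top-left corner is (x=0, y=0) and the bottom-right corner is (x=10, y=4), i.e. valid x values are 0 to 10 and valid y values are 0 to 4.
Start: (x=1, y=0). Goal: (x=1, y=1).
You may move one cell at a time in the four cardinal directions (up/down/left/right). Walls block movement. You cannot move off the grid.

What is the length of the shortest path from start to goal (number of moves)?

BFS from (x=1, y=0) until reaching (x=1, y=1):
  Distance 0: (x=1, y=0)
  Distance 1: (x=0, y=0), (x=2, y=0), (x=1, y=1)  <- goal reached here
One shortest path (1 moves): (x=1, y=0) -> (x=1, y=1)

Answer: Shortest path length: 1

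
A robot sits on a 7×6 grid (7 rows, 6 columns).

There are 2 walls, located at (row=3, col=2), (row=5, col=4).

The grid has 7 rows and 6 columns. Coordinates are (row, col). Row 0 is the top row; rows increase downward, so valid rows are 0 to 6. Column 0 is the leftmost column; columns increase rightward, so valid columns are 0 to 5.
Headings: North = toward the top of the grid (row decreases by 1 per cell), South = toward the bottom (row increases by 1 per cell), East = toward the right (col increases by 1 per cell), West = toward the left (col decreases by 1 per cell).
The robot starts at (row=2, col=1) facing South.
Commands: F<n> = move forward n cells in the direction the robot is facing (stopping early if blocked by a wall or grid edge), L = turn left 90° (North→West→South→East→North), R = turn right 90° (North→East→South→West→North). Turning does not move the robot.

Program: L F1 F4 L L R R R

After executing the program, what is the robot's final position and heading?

Start: (row=2, col=1), facing South
  L: turn left, now facing East
  F1: move forward 1, now at (row=2, col=2)
  F4: move forward 3/4 (blocked), now at (row=2, col=5)
  L: turn left, now facing North
  L: turn left, now facing West
  R: turn right, now facing North
  R: turn right, now facing East
  R: turn right, now facing South
Final: (row=2, col=5), facing South

Answer: Final position: (row=2, col=5), facing South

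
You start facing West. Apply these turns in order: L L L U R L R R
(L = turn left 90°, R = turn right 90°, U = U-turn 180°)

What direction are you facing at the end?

Start: West
  L (left (90° counter-clockwise)) -> South
  L (left (90° counter-clockwise)) -> East
  L (left (90° counter-clockwise)) -> North
  U (U-turn (180°)) -> South
  R (right (90° clockwise)) -> West
  L (left (90° counter-clockwise)) -> South
  R (right (90° clockwise)) -> West
  R (right (90° clockwise)) -> North
Final: North

Answer: Final heading: North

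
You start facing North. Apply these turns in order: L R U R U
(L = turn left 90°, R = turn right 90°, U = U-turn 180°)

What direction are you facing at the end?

Answer: Final heading: East

Derivation:
Start: North
  L (left (90° counter-clockwise)) -> West
  R (right (90° clockwise)) -> North
  U (U-turn (180°)) -> South
  R (right (90° clockwise)) -> West
  U (U-turn (180°)) -> East
Final: East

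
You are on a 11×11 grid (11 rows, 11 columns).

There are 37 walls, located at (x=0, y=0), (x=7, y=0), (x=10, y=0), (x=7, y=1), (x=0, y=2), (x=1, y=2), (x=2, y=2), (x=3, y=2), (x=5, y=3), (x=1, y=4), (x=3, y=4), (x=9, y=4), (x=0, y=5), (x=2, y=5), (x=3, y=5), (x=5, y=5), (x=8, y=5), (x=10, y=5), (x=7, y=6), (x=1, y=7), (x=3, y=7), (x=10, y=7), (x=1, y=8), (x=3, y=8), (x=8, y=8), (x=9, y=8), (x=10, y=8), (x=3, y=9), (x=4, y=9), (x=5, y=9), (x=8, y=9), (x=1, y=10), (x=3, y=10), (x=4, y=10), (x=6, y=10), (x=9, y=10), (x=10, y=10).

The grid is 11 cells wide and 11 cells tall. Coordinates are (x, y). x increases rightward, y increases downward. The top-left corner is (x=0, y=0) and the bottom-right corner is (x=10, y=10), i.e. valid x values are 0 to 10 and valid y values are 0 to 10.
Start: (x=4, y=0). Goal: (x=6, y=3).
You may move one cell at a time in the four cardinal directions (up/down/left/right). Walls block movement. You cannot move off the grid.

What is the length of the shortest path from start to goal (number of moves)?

BFS from (x=4, y=0) until reaching (x=6, y=3):
  Distance 0: (x=4, y=0)
  Distance 1: (x=3, y=0), (x=5, y=0), (x=4, y=1)
  Distance 2: (x=2, y=0), (x=6, y=0), (x=3, y=1), (x=5, y=1), (x=4, y=2)
  Distance 3: (x=1, y=0), (x=2, y=1), (x=6, y=1), (x=5, y=2), (x=4, y=3)
  Distance 4: (x=1, y=1), (x=6, y=2), (x=3, y=3), (x=4, y=4)
  Distance 5: (x=0, y=1), (x=7, y=2), (x=2, y=3), (x=6, y=3), (x=5, y=4), (x=4, y=5)  <- goal reached here
One shortest path (5 moves): (x=4, y=0) -> (x=5, y=0) -> (x=6, y=0) -> (x=6, y=1) -> (x=6, y=2) -> (x=6, y=3)

Answer: Shortest path length: 5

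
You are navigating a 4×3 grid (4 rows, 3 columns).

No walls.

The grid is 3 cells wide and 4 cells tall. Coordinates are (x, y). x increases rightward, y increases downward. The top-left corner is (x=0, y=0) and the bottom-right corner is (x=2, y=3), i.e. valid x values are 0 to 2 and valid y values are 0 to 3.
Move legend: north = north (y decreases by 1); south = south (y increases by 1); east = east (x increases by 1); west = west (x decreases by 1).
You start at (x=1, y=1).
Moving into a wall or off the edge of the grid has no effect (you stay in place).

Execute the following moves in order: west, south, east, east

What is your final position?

Answer: Final position: (x=2, y=2)

Derivation:
Start: (x=1, y=1)
  west (west): (x=1, y=1) -> (x=0, y=1)
  south (south): (x=0, y=1) -> (x=0, y=2)
  east (east): (x=0, y=2) -> (x=1, y=2)
  east (east): (x=1, y=2) -> (x=2, y=2)
Final: (x=2, y=2)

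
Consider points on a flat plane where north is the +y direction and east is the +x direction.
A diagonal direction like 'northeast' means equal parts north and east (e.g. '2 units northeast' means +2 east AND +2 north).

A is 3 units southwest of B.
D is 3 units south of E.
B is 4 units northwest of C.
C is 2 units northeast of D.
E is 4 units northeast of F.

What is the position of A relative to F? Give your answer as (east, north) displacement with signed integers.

Place F at the origin (east=0, north=0).
  E is 4 units northeast of F: delta (east=+4, north=+4); E at (east=4, north=4).
  D is 3 units south of E: delta (east=+0, north=-3); D at (east=4, north=1).
  C is 2 units northeast of D: delta (east=+2, north=+2); C at (east=6, north=3).
  B is 4 units northwest of C: delta (east=-4, north=+4); B at (east=2, north=7).
  A is 3 units southwest of B: delta (east=-3, north=-3); A at (east=-1, north=4).
Therefore A relative to F: (east=-1, north=4).

Answer: A is at (east=-1, north=4) relative to F.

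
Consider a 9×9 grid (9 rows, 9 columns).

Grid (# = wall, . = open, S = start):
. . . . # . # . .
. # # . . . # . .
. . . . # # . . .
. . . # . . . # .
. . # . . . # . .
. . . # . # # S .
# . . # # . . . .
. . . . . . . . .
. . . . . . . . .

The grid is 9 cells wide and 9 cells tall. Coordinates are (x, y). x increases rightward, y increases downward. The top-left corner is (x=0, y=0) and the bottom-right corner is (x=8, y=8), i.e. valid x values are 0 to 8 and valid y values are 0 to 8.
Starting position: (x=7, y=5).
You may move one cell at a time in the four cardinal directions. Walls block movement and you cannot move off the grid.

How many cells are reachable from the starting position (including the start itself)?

BFS flood-fill from (x=7, y=5):
  Distance 0: (x=7, y=5)
  Distance 1: (x=7, y=4), (x=8, y=5), (x=7, y=6)
  Distance 2: (x=8, y=4), (x=6, y=6), (x=8, y=6), (x=7, y=7)
  Distance 3: (x=8, y=3), (x=5, y=6), (x=6, y=7), (x=8, y=7), (x=7, y=8)
  Distance 4: (x=8, y=2), (x=5, y=7), (x=6, y=8), (x=8, y=8)
  Distance 5: (x=8, y=1), (x=7, y=2), (x=4, y=7), (x=5, y=8)
  Distance 6: (x=8, y=0), (x=7, y=1), (x=6, y=2), (x=3, y=7), (x=4, y=8)
  Distance 7: (x=7, y=0), (x=6, y=3), (x=2, y=7), (x=3, y=8)
  Distance 8: (x=5, y=3), (x=2, y=6), (x=1, y=7), (x=2, y=8)
  Distance 9: (x=4, y=3), (x=5, y=4), (x=2, y=5), (x=1, y=6), (x=0, y=7), (x=1, y=8)
  Distance 10: (x=4, y=4), (x=1, y=5), (x=0, y=8)
  Distance 11: (x=1, y=4), (x=3, y=4), (x=0, y=5), (x=4, y=5)
  Distance 12: (x=1, y=3), (x=0, y=4)
  Distance 13: (x=1, y=2), (x=0, y=3), (x=2, y=3)
  Distance 14: (x=0, y=2), (x=2, y=2)
  Distance 15: (x=0, y=1), (x=3, y=2)
  Distance 16: (x=0, y=0), (x=3, y=1)
  Distance 17: (x=1, y=0), (x=3, y=0), (x=4, y=1)
  Distance 18: (x=2, y=0), (x=5, y=1)
  Distance 19: (x=5, y=0)
Total reachable: 64 (grid has 64 open cells total)

Answer: Reachable cells: 64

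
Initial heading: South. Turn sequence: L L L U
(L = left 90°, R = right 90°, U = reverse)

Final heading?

Start: South
  L (left (90° counter-clockwise)) -> East
  L (left (90° counter-clockwise)) -> North
  L (left (90° counter-clockwise)) -> West
  U (U-turn (180°)) -> East
Final: East

Answer: Final heading: East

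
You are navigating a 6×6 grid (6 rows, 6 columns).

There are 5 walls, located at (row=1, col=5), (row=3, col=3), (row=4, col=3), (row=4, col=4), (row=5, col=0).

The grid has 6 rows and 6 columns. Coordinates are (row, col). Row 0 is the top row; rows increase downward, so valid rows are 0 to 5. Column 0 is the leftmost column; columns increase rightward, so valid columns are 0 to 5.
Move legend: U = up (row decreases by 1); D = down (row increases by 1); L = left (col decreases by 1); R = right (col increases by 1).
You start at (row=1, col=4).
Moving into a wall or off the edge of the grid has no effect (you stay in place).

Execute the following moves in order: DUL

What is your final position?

Start: (row=1, col=4)
  D (down): (row=1, col=4) -> (row=2, col=4)
  U (up): (row=2, col=4) -> (row=1, col=4)
  L (left): (row=1, col=4) -> (row=1, col=3)
Final: (row=1, col=3)

Answer: Final position: (row=1, col=3)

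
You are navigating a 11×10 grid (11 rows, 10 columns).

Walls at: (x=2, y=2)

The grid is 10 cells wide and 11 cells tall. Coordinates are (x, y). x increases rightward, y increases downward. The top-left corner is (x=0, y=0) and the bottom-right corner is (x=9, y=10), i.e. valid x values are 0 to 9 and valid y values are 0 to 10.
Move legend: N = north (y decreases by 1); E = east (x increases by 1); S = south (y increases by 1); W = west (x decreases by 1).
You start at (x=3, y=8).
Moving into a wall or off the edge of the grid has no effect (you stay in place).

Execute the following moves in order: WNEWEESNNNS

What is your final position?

Start: (x=3, y=8)
  W (west): (x=3, y=8) -> (x=2, y=8)
  N (north): (x=2, y=8) -> (x=2, y=7)
  E (east): (x=2, y=7) -> (x=3, y=7)
  W (west): (x=3, y=7) -> (x=2, y=7)
  E (east): (x=2, y=7) -> (x=3, y=7)
  E (east): (x=3, y=7) -> (x=4, y=7)
  S (south): (x=4, y=7) -> (x=4, y=8)
  N (north): (x=4, y=8) -> (x=4, y=7)
  N (north): (x=4, y=7) -> (x=4, y=6)
  N (north): (x=4, y=6) -> (x=4, y=5)
  S (south): (x=4, y=5) -> (x=4, y=6)
Final: (x=4, y=6)

Answer: Final position: (x=4, y=6)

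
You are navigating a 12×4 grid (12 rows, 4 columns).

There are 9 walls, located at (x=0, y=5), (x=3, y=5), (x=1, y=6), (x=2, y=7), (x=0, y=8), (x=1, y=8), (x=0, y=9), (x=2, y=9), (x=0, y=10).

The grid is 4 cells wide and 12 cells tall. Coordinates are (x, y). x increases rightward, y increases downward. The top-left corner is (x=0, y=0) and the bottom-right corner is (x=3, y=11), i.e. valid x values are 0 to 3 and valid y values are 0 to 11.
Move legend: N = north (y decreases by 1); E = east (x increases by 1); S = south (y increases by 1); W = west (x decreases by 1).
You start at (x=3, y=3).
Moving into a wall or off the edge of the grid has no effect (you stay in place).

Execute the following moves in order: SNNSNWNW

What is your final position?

Answer: Final position: (x=1, y=1)

Derivation:
Start: (x=3, y=3)
  S (south): (x=3, y=3) -> (x=3, y=4)
  N (north): (x=3, y=4) -> (x=3, y=3)
  N (north): (x=3, y=3) -> (x=3, y=2)
  S (south): (x=3, y=2) -> (x=3, y=3)
  N (north): (x=3, y=3) -> (x=3, y=2)
  W (west): (x=3, y=2) -> (x=2, y=2)
  N (north): (x=2, y=2) -> (x=2, y=1)
  W (west): (x=2, y=1) -> (x=1, y=1)
Final: (x=1, y=1)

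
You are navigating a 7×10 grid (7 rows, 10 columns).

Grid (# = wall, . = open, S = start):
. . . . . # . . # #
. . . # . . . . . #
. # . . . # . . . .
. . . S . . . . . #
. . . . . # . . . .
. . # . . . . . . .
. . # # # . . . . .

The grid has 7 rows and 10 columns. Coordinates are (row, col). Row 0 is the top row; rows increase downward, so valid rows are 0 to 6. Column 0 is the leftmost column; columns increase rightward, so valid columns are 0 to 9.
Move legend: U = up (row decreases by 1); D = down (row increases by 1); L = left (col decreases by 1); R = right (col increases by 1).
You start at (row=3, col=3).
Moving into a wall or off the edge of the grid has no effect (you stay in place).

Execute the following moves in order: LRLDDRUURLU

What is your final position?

Answer: Final position: (row=2, col=3)

Derivation:
Start: (row=3, col=3)
  L (left): (row=3, col=3) -> (row=3, col=2)
  R (right): (row=3, col=2) -> (row=3, col=3)
  L (left): (row=3, col=3) -> (row=3, col=2)
  D (down): (row=3, col=2) -> (row=4, col=2)
  D (down): blocked, stay at (row=4, col=2)
  R (right): (row=4, col=2) -> (row=4, col=3)
  U (up): (row=4, col=3) -> (row=3, col=3)
  U (up): (row=3, col=3) -> (row=2, col=3)
  R (right): (row=2, col=3) -> (row=2, col=4)
  L (left): (row=2, col=4) -> (row=2, col=3)
  U (up): blocked, stay at (row=2, col=3)
Final: (row=2, col=3)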